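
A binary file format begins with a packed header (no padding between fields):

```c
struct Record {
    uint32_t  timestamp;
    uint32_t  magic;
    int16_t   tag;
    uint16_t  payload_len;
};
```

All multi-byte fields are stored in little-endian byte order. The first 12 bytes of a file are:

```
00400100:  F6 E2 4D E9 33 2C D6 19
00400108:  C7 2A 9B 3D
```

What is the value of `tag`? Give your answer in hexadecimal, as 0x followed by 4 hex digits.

`tag` follows `timestamp` (4 B), `magic` (4 B), so it starts at offset 4 + 4 = 8 and occupies 2 bytes.
Bytes at offsets 8..9: C7 2A.
In little-endian order the low byte comes first in memory.
Reassemble most-significant byte first: 2A C7 → 0x2AC7.

0x2AC7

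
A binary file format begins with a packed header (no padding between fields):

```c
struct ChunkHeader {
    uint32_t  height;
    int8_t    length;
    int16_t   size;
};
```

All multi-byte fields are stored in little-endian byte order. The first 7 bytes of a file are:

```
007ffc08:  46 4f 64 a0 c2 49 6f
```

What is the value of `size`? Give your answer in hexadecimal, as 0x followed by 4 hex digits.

`size` follows `height` (4 B), `length` (1 B), so it starts at offset 4 + 1 = 5 and occupies 2 bytes.
Bytes at offsets 5..6: 49 6F.
Little-endian: lowest address holds the least-significant byte.
Reassemble most-significant byte first: 6F 49 → 0x6F49.

0x6F49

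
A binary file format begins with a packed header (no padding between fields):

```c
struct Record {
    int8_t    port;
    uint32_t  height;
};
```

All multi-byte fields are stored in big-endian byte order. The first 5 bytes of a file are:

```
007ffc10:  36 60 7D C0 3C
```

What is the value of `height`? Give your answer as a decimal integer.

`height` follows `port` (1 byte), so it starts at byte offset 1 and occupies 4 bytes.
Bytes at offsets 1..4: 60 7D C0 3C.
Big-endian stores the most-significant byte at the lowest address.
The bytes are already most-significant first: 0x607DC03C.
0x607DC03C = 1618853948.

1618853948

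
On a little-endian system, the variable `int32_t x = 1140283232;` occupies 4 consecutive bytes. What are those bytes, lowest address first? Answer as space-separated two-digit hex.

1140283232 in hexadecimal, padded to 32 bits, is 0x43F75760.
Split into bytes (most-significant first): 43 F7 57 60.
Little-endian stores the least-significant byte at the lowest address.
So at ascending addresses the bytes are 60 57 F7 43.

60 57 F7 43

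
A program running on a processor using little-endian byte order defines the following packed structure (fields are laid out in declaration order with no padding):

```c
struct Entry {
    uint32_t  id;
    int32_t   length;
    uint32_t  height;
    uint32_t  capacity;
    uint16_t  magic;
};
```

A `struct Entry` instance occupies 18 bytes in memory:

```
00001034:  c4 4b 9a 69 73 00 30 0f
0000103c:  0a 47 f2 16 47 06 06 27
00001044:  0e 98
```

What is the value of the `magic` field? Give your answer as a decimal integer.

`magic` follows `id` (4 B), `length` (4 B), `height` (4 B), `capacity` (4 B), so it starts at offset 4 + 4 + 4 + 4 = 16 and occupies 2 bytes.
Bytes at offsets 16..17: 0E 98.
In little-endian order the low byte comes first in memory.
Reassemble most-significant byte first: 98 0E → 0x980E.
0x980E = 38926.

38926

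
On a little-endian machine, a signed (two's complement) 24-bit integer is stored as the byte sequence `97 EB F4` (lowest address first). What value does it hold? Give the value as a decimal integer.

-726121

Little-endian: lowest address holds the least-significant byte.
Reassemble most-significant byte first: F4 EB 97 → 0xF4EB97.
Top bit is set, so as a signed 24-bit value this is 0xF4EB97 − 2^24 = -726121.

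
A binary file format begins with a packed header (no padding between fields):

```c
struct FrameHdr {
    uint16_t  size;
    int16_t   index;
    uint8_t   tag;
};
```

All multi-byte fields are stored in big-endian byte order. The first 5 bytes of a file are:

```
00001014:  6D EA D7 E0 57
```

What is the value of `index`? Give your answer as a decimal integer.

-10272

`index` follows `size` (2 bytes), so it starts at byte offset 2 and occupies 2 bytes.
Bytes at offsets 2..3: D7 E0.
Big-endian: lowest address holds the most-significant byte.
The bytes are already most-significant first: 0xD7E0.
Top bit is set, so as a signed 16-bit value this is 0xD7E0 − 2^16 = -10272.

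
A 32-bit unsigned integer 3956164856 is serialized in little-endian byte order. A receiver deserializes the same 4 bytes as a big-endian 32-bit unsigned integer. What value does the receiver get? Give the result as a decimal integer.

3956164856 in 32-bit hexadecimal is 0xEBCE48F8.
Stored little-endian, the bytes at ascending addresses are F8 48 CE EB.
Read back as big-endian, the last byte is least significant, giving 0xF848CEEB.
0xF848CEEB = 4165521131.

4165521131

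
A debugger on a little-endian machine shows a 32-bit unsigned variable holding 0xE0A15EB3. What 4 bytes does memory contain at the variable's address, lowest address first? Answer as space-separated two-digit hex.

Split into bytes (most-significant first): E0 A1 5E B3.
In little-endian order the low byte comes first in memory.
So at ascending addresses the bytes are B3 5E A1 E0.

B3 5E A1 E0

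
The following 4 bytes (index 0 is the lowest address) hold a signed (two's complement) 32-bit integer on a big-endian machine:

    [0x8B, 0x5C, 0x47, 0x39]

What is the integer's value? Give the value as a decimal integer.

Big-endian stores the most-significant byte at the lowest address.
The bytes are already most-significant first: 0x8B5C4739.
Top bit is set, so as a signed 32-bit value this is 0x8B5C4739 − 2^32 = -1956886727.

-1956886727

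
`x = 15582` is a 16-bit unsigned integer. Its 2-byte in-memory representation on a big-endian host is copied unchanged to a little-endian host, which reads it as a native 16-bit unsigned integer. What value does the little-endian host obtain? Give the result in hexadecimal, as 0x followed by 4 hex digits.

0xDE3C

15582 in 16-bit hexadecimal is 0x3CDE.
Stored big-endian, the bytes at ascending addresses are 3C DE.
Read back as little-endian, the first byte is least significant, giving 0xDE3C.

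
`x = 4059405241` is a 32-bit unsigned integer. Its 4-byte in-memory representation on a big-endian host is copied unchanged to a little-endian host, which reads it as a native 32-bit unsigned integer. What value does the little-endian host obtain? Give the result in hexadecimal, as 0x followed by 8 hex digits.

4059405241 in 32-bit hexadecimal is 0xF1F59BB9.
Stored big-endian, the bytes at ascending addresses are F1 F5 9B B9.
Read back as little-endian, the first byte is least significant, giving 0xB99BF5F1.

0xB99BF5F1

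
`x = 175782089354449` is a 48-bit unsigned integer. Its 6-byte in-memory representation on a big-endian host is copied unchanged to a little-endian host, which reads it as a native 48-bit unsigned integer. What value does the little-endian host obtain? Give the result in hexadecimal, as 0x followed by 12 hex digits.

0xD16CFE74DF9F

175782089354449 in 48-bit hexadecimal is 0x9FDF74FE6CD1.
Stored big-endian, the bytes at ascending addresses are 9F DF 74 FE 6C D1.
Read back as little-endian, the first byte is least significant, giving 0xD16CFE74DF9F.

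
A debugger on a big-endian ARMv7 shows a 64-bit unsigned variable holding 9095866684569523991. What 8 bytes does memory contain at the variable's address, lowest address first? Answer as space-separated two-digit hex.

7E 3B 02 8E C2 13 97 17

9095866684569523991 in hexadecimal, padded to 64 bits, is 0x7E3B028EC2139717.
Split into bytes (most-significant first): 7E 3B 02 8E C2 13 97 17.
In big-endian order the high byte comes first in memory.
So the memory order matches the most-significant-first order: 7E 3B 02 8E C2 13 97 17.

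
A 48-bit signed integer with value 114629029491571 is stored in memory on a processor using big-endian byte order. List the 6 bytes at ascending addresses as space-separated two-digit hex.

68 41 26 95 73 73

114629029491571 in hexadecimal, padded to 48 bits, is 0x684126957373.
Split into bytes (most-significant first): 68 41 26 95 73 73.
Big-endian stores the most-significant byte at the lowest address.
So the memory order matches the most-significant-first order: 68 41 26 95 73 73.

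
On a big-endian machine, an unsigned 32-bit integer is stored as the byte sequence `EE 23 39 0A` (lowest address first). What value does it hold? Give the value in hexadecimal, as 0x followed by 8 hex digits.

In big-endian order the high byte comes first in memory.
The bytes are already most-significant first: 0xEE23390A.

0xEE23390A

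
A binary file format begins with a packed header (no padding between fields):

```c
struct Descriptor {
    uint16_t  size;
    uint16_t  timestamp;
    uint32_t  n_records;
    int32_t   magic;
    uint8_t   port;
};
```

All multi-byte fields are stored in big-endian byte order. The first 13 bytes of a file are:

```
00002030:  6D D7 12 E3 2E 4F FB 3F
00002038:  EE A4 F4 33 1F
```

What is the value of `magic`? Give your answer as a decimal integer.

-291179469

`magic` follows `size` (2 B), `timestamp` (2 B), `n_records` (4 B), so it starts at offset 2 + 2 + 4 = 8 and occupies 4 bytes.
Bytes at offsets 8..11: EE A4 F4 33.
Big-endian: lowest address holds the most-significant byte.
The bytes are already most-significant first: 0xEEA4F433.
Top bit is set, so as a signed 32-bit value this is 0xEEA4F433 − 2^32 = -291179469.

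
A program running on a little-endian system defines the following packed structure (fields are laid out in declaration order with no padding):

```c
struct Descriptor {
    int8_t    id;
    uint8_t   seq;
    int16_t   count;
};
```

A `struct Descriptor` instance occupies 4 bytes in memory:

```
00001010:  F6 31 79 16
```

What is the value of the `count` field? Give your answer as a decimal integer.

`count` follows `id` (1 B), `seq` (1 B), so it starts at offset 1 + 1 = 2 and occupies 2 bytes.
Bytes at offsets 2..3: 79 16.
Little-endian stores the least-significant byte at the lowest address.
Reassemble most-significant byte first: 16 79 → 0x1679.
0x1679 = 5753.

5753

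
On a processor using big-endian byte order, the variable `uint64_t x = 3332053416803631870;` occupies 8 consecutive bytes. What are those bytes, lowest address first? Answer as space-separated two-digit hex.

2E 3D D4 ED B9 35 02 FE

3332053416803631870 in hexadecimal, padded to 64 bits, is 0x2E3DD4EDB93502FE.
Split into bytes (most-significant first): 2E 3D D4 ED B9 35 02 FE.
In big-endian order the high byte comes first in memory.
So the memory order matches the most-significant-first order: 2E 3D D4 ED B9 35 02 FE.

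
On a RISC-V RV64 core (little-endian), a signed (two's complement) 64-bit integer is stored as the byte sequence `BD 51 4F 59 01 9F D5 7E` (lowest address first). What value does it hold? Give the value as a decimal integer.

9139385846960443837

Little-endian: lowest address holds the least-significant byte.
Reassemble most-significant byte first: 7E D5 9F 01 59 4F 51 BD → 0x7ED59F01594F51BD.
0x7ED59F01594F51BD = 9139385846960443837.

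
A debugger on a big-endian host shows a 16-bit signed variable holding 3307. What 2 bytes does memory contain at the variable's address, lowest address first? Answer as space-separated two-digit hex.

0C EB

3307 in hexadecimal, padded to 16 bits, is 0x0CEB.
Split into bytes (most-significant first): 0C EB.
Big-endian: lowest address holds the most-significant byte.
So the memory order matches the most-significant-first order: 0C EB.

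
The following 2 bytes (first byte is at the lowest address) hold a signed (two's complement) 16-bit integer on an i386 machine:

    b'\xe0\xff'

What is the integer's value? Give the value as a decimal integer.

-32

In little-endian order the low byte comes first in memory.
Reassemble most-significant byte first: FF E0 → 0xFFE0.
Top bit is set, so as a signed 16-bit value this is 0xFFE0 − 2^16 = -32.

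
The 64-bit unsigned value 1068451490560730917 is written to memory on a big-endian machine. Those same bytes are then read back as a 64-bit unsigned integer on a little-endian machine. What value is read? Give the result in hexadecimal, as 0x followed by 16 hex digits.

0x25E79B42F8E6D30E

1068451490560730917 in 64-bit hexadecimal is 0x0ED3E6F8429BE725.
Stored big-endian, the bytes at ascending addresses are 0E D3 E6 F8 42 9B E7 25.
Read back as little-endian, the first byte is least significant, giving 0x25E79B42F8E6D30E.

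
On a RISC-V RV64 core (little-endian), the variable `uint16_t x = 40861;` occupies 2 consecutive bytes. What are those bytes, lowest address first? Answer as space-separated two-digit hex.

40861 in hexadecimal, padded to 16 bits, is 0x9F9D.
Split into bytes (most-significant first): 9F 9D.
Little-endian: lowest address holds the least-significant byte.
So at ascending addresses the bytes are 9D 9F.

9D 9F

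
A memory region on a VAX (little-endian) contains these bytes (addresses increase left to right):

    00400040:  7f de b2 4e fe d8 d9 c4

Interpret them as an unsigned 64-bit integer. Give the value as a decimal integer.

Little-endian: lowest address holds the least-significant byte.
Reassemble most-significant byte first: C4 D9 D8 FE 4E B2 DE 7F → 0xC4D9D8FE4EB2DE7F.
0xC4D9D8FE4EB2DE7F = 14184607088133725823.

14184607088133725823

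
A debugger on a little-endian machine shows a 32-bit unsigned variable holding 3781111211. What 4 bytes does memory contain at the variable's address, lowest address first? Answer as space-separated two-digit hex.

3781111211 in hexadecimal, padded to 32 bits, is 0xE15F2DAB.
Split into bytes (most-significant first): E1 5F 2D AB.
In little-endian order the low byte comes first in memory.
So at ascending addresses the bytes are AB 2D 5F E1.

AB 2D 5F E1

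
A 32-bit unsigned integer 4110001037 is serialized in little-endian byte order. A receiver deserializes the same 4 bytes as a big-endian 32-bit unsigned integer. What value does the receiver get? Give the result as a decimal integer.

4110001037 in 32-bit hexadecimal is 0xF4F9A38D.
Stored little-endian, the bytes at ascending addresses are 8D A3 F9 F4.
Read back as big-endian, the last byte is least significant, giving 0x8DA3F9F4.
0x8DA3F9F4 = 2376333812.

2376333812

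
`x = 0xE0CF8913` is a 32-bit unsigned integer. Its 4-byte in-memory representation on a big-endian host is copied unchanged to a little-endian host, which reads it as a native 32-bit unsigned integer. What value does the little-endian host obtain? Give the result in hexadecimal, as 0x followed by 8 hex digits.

0x1389CFE0

Stored big-endian, the bytes at ascending addresses are E0 CF 89 13.
Read back as little-endian, the first byte is least significant, giving 0x1389CFE0.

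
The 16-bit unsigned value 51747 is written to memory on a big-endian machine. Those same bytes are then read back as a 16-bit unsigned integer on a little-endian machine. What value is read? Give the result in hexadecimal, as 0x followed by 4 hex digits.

51747 in 16-bit hexadecimal is 0xCA23.
Stored big-endian, the bytes at ascending addresses are CA 23.
Read back as little-endian, the first byte is least significant, giving 0x23CA.

0x23CA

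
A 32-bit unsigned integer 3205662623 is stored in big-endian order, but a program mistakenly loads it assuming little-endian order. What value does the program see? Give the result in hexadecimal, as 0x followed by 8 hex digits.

3205662623 in 32-bit hexadecimal is 0xBF12879F.
Stored big-endian, the bytes at ascending addresses are BF 12 87 9F.
Read back as little-endian, the first byte is least significant, giving 0x9F8712BF.

0x9F8712BF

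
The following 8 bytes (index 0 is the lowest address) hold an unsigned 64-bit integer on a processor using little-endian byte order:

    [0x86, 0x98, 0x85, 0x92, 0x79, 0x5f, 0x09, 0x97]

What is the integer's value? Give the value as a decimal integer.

10883334950271424646

Little-endian stores the least-significant byte at the lowest address.
Reassemble most-significant byte first: 97 09 5F 79 92 85 98 86 → 0x97095F7992859886.
0x97095F7992859886 = 10883334950271424646.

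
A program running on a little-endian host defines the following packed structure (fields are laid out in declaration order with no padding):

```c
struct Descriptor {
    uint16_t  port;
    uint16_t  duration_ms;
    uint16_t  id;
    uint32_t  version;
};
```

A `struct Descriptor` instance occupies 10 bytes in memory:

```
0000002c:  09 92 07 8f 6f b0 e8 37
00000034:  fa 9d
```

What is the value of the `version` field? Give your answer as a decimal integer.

2650421224

`version` follows `port` (2 B), `duration_ms` (2 B), `id` (2 B), so it starts at offset 2 + 2 + 2 = 6 and occupies 4 bytes.
Bytes at offsets 6..9: E8 37 FA 9D.
Little-endian stores the least-significant byte at the lowest address.
Reassemble most-significant byte first: 9D FA 37 E8 → 0x9DFA37E8.
0x9DFA37E8 = 2650421224.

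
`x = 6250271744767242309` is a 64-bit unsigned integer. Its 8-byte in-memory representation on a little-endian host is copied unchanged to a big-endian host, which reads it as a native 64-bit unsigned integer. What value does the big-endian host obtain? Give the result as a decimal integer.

6250271744767242309 in 64-bit hexadecimal is 0x56BD6D0958833045.
Stored little-endian, the bytes at ascending addresses are 45 30 83 58 09 6D BD 56.
Read back as big-endian, the last byte is least significant, giving 0x45308358096DBD56.
0x45308358096DBD56 = 4985629201637686614.

4985629201637686614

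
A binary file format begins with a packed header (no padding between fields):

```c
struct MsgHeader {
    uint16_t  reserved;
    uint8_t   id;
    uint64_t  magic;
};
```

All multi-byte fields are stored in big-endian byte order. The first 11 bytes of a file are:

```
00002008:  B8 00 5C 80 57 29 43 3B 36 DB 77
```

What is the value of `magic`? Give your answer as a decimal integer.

9247905728561601399

`magic` follows `reserved` (2 B), `id` (1 B), so it starts at offset 2 + 1 = 3 and occupies 8 bytes.
Bytes at offsets 3..10: 80 57 29 43 3B 36 DB 77.
In big-endian order the high byte comes first in memory.
The bytes are already most-significant first: 0x805729433B36DB77.
0x805729433B36DB77 = 9247905728561601399.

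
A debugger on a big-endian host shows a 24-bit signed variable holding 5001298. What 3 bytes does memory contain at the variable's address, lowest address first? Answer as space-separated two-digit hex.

5001298 in hexadecimal, padded to 24 bits, is 0x4C5052.
Split into bytes (most-significant first): 4C 50 52.
In big-endian order the high byte comes first in memory.
So the memory order matches the most-significant-first order: 4C 50 52.

4C 50 52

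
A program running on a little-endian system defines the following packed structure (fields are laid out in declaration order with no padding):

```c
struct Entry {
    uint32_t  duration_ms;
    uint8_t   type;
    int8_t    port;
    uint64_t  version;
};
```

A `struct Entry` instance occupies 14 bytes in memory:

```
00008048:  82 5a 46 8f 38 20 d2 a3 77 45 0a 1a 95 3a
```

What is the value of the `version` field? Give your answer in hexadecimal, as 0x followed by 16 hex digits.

`version` follows `duration_ms` (4 B), `type` (1 B), `port` (1 B), so it starts at offset 4 + 1 + 1 = 6 and occupies 8 bytes.
Bytes at offsets 6..13: D2 A3 77 45 0A 1A 95 3A.
Little-endian stores the least-significant byte at the lowest address.
Reassemble most-significant byte first: 3A 95 1A 0A 45 77 A3 D2 → 0x3A951A0A4577A3D2.

0x3A951A0A4577A3D2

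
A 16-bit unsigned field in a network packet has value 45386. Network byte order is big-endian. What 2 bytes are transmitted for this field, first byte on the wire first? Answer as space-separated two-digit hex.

B1 4A

45386 in hexadecimal, padded to 16 bits, is 0xB14A.
Split into bytes (most-significant first): B1 4A.
Big-endian stores the most-significant byte at the lowest address.
So the memory order matches the most-significant-first order: B1 4A.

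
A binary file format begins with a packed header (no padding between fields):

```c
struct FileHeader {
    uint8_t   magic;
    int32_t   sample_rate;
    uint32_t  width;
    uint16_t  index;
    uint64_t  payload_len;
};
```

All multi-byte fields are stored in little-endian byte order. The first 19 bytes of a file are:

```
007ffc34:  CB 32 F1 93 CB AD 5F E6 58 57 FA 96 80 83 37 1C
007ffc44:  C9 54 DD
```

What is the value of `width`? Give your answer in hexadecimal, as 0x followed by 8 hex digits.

`width` follows `magic` (1 B), `sample_rate` (4 B), so it starts at offset 1 + 4 = 5 and occupies 4 bytes.
Bytes at offsets 5..8: AD 5F E6 58.
Little-endian stores the least-significant byte at the lowest address.
Reassemble most-significant byte first: 58 E6 5F AD → 0x58E65FAD.

0x58E65FAD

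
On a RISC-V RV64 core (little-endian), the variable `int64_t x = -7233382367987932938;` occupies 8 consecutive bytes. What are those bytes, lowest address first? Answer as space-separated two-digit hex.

F6 60 81 77 0F DD 9D 9B

Two's complement of -7233382367987932938 in 64 bits: 7233382367987932938 = 0x646222F0887E9F0A; invert → 0x9B9DDD0F778160F5; add 1 → 0x9B9DDD0F778160F6.
Split into bytes (most-significant first): 9B 9D DD 0F 77 81 60 F6.
In little-endian order the low byte comes first in memory.
So at ascending addresses the bytes are F6 60 81 77 0F DD 9D 9B.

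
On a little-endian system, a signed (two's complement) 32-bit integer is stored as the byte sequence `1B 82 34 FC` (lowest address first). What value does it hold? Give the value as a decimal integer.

Little-endian stores the least-significant byte at the lowest address.
Reassemble most-significant byte first: FC 34 82 1B → 0xFC34821B.
Top bit is set, so as a signed 32-bit value this is 0xFC34821B − 2^32 = -63667685.

-63667685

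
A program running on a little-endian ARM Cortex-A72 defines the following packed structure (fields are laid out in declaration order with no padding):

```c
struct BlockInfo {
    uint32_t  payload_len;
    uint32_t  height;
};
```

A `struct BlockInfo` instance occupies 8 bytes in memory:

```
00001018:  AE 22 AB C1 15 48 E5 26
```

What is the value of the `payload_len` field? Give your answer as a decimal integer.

3249218222

`payload_len` is the first field, at byte offset 0, occupying 4 bytes.
Bytes at offsets 0..3: AE 22 AB C1.
Little-endian stores the least-significant byte at the lowest address.
Reassemble most-significant byte first: C1 AB 22 AE → 0xC1AB22AE.
0xC1AB22AE = 3249218222.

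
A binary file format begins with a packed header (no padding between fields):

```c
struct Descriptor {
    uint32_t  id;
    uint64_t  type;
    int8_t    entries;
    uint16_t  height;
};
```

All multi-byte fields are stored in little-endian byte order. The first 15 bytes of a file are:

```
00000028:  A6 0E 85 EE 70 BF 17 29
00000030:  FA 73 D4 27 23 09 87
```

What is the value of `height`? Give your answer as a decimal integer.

34569

`height` follows `id` (4 B), `type` (8 B), `entries` (1 B), so it starts at offset 4 + 8 + 1 = 13 and occupies 2 bytes.
Bytes at offsets 13..14: 09 87.
Little-endian stores the least-significant byte at the lowest address.
Reassemble most-significant byte first: 87 09 → 0x8709.
0x8709 = 34569.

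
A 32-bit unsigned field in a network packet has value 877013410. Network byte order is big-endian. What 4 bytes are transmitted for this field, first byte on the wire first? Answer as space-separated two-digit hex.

877013410 in hexadecimal, padded to 32 bits, is 0x344629A2.
Split into bytes (most-significant first): 34 46 29 A2.
Big-endian stores the most-significant byte at the lowest address.
So the memory order matches the most-significant-first order: 34 46 29 A2.

34 46 29 A2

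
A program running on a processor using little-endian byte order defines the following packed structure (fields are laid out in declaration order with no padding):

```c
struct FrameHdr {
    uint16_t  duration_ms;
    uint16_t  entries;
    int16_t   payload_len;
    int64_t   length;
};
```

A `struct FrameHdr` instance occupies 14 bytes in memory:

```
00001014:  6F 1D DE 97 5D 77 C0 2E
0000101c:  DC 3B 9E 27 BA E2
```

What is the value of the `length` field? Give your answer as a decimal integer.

-2109329914907054400

`length` follows `duration_ms` (2 B), `entries` (2 B), `payload_len` (2 B), so it starts at offset 2 + 2 + 2 = 6 and occupies 8 bytes.
Bytes at offsets 6..13: C0 2E DC 3B 9E 27 BA E2.
In little-endian order the low byte comes first in memory.
Reassemble most-significant byte first: E2 BA 27 9E 3B DC 2E C0 → 0xE2BA279E3BDC2EC0.
Top bit is set, so as a signed 64-bit value this is 0xE2BA279E3BDC2EC0 − 2^64 = -2109329914907054400.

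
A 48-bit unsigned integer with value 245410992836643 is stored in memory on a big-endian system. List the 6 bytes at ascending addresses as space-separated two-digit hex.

245410992836643 in hexadecimal, padded to 48 bits, is 0xDF33330D5023.
Split into bytes (most-significant first): DF 33 33 0D 50 23.
Big-endian: lowest address holds the most-significant byte.
So the memory order matches the most-significant-first order: DF 33 33 0D 50 23.

DF 33 33 0D 50 23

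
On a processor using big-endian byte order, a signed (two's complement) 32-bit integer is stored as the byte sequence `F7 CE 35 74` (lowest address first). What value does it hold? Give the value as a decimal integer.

-137480844

In big-endian order the high byte comes first in memory.
The bytes are already most-significant first: 0xF7CE3574.
Top bit is set, so as a signed 32-bit value this is 0xF7CE3574 − 2^32 = -137480844.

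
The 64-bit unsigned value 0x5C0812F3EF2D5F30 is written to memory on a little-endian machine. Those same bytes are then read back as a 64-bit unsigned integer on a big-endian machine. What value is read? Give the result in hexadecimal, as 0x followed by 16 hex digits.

Stored little-endian, the bytes at ascending addresses are 30 5F 2D EF F3 12 08 5C.
Read back as big-endian, the last byte is least significant, giving 0x305F2DEFF312085C.

0x305F2DEFF312085C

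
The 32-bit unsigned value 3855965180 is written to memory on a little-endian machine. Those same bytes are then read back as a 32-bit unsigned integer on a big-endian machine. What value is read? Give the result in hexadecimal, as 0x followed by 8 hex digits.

0xFC5BD5E5

3855965180 in 32-bit hexadecimal is 0xE5D55BFC.
Stored little-endian, the bytes at ascending addresses are FC 5B D5 E5.
Read back as big-endian, the last byte is least significant, giving 0xFC5BD5E5.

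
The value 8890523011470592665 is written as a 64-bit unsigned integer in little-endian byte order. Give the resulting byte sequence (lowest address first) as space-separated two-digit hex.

99 0A 24 2E 93 7B 61 7B

8890523011470592665 in hexadecimal, padded to 64 bits, is 0x7B617B932E240A99.
Split into bytes (most-significant first): 7B 61 7B 93 2E 24 0A 99.
Little-endian: lowest address holds the least-significant byte.
So at ascending addresses the bytes are 99 0A 24 2E 93 7B 61 7B.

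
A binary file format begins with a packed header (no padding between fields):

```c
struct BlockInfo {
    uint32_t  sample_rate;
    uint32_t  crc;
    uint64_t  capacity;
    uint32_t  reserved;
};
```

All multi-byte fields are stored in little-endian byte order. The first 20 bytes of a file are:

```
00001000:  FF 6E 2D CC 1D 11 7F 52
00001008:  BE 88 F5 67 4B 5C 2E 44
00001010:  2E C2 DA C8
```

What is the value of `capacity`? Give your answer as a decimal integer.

4912965722444236990

`capacity` follows `sample_rate` (4 B), `crc` (4 B), so it starts at offset 4 + 4 = 8 and occupies 8 bytes.
Bytes at offsets 8..15: BE 88 F5 67 4B 5C 2E 44.
Little-endian stores the least-significant byte at the lowest address.
Reassemble most-significant byte first: 44 2E 5C 4B 67 F5 88 BE → 0x442E5C4B67F588BE.
0x442E5C4B67F588BE = 4912965722444236990.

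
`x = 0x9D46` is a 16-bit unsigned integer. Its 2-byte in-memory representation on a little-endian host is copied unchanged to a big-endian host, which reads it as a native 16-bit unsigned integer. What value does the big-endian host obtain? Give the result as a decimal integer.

Stored little-endian, the bytes at ascending addresses are 46 9D.
Read back as big-endian, the last byte is least significant, giving 0x469D.
0x469D = 18077.

18077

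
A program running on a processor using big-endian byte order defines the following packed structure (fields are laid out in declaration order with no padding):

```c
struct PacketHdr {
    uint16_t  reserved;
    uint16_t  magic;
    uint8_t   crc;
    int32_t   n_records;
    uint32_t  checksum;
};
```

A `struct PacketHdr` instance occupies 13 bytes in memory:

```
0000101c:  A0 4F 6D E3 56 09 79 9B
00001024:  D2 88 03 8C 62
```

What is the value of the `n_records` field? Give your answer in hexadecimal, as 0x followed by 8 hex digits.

0x09799BD2

`n_records` follows `reserved` (2 B), `magic` (2 B), `crc` (1 B), so it starts at offset 2 + 2 + 1 = 5 and occupies 4 bytes.
Bytes at offsets 5..8: 09 79 9B D2.
In big-endian order the high byte comes first in memory.
The bytes are already most-significant first: 0x09799BD2.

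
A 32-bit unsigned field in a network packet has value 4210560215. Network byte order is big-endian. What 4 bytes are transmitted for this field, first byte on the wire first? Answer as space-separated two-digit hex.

FA F8 0C D7

4210560215 in hexadecimal, padded to 32 bits, is 0xFAF80CD7.
Split into bytes (most-significant first): FA F8 0C D7.
Big-endian stores the most-significant byte at the lowest address.
So the memory order matches the most-significant-first order: FA F8 0C D7.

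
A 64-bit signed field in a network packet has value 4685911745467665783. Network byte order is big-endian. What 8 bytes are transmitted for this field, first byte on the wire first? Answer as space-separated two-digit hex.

4685911745467665783 in hexadecimal, padded to 64 bits, is 0x4107B3E7CD6E4D77.
Split into bytes (most-significant first): 41 07 B3 E7 CD 6E 4D 77.
Big-endian stores the most-significant byte at the lowest address.
So the memory order matches the most-significant-first order: 41 07 B3 E7 CD 6E 4D 77.

41 07 B3 E7 CD 6E 4D 77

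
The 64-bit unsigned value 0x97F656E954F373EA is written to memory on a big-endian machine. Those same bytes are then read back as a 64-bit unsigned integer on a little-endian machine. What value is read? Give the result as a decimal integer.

Stored big-endian, the bytes at ascending addresses are 97 F6 56 E9 54 F3 73 EA.
Read back as little-endian, the first byte is least significant, giving 0xEA73F354E956F697.
0xEA73F354E956F697 = 16894114173214455447.

16894114173214455447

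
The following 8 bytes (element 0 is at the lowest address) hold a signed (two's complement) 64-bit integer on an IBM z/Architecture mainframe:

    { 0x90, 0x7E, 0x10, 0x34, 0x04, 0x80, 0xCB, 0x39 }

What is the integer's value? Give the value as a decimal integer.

-8034966869582492871

Big-endian stores the most-significant byte at the lowest address.
The bytes are already most-significant first: 0x907E10340480CB39.
Top bit is set, so as a signed 64-bit value this is 0x907E10340480CB39 − 2^64 = -8034966869582492871.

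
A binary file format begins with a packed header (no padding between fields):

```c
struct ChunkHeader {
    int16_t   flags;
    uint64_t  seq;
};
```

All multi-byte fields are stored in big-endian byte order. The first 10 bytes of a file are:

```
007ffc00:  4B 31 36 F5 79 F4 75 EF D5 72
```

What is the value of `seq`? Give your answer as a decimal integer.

3960205538199852402

`seq` follows `flags` (2 bytes), so it starts at byte offset 2 and occupies 8 bytes.
Bytes at offsets 2..9: 36 F5 79 F4 75 EF D5 72.
Big-endian: lowest address holds the most-significant byte.
The bytes are already most-significant first: 0x36F579F475EFD572.
0x36F579F475EFD572 = 3960205538199852402.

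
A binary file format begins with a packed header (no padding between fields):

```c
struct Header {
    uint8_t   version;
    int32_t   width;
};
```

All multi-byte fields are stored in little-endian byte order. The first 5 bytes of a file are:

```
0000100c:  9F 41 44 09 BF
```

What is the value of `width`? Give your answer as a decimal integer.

-1089911743

`width` follows `version` (1 byte), so it starts at byte offset 1 and occupies 4 bytes.
Bytes at offsets 1..4: 41 44 09 BF.
Little-endian: lowest address holds the least-significant byte.
Reassemble most-significant byte first: BF 09 44 41 → 0xBF094441.
Top bit is set, so as a signed 32-bit value this is 0xBF094441 − 2^32 = -1089911743.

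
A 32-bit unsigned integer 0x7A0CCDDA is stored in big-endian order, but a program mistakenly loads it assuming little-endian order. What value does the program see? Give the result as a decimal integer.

3670871162

Stored big-endian, the bytes at ascending addresses are 7A 0C CD DA.
Read back as little-endian, the first byte is least significant, giving 0xDACD0C7A.
0xDACD0C7A = 3670871162.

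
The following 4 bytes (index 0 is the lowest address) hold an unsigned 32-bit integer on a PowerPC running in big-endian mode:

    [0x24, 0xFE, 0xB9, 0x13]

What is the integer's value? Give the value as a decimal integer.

Big-endian: lowest address holds the most-significant byte.
The bytes are already most-significant first: 0x24FEB913.
0x24FEB913 = 620673299.

620673299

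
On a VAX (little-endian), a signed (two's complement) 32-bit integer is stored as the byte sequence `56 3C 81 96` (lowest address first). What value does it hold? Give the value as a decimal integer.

-1769915306

Little-endian: lowest address holds the least-significant byte.
Reassemble most-significant byte first: 96 81 3C 56 → 0x96813C56.
Top bit is set, so as a signed 32-bit value this is 0x96813C56 − 2^32 = -1769915306.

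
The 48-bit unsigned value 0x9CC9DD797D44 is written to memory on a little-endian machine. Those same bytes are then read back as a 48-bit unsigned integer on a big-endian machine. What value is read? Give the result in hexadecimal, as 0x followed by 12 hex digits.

0x447D79DDC99C

Stored little-endian, the bytes at ascending addresses are 44 7D 79 DD C9 9C.
Read back as big-endian, the last byte is least significant, giving 0x447D79DDC99C.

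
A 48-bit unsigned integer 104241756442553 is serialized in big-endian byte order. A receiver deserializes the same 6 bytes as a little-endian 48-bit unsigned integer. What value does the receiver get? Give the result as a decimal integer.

104241756442553 in 48-bit hexadecimal is 0x5ECEACDD0FB9.
Stored big-endian, the bytes at ascending addresses are 5E CE AC DD 0F B9.
Read back as little-endian, the first byte is least significant, giving 0xB90FDDACCE5E.
0xB90FDDACCE5E = 203477794737758.

203477794737758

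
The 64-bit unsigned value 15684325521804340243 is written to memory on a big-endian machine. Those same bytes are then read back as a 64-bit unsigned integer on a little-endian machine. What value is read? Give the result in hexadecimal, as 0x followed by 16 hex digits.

15684325521804340243 in 64-bit hexadecimal is 0xD9A9EAF684BDAC13.
Stored big-endian, the bytes at ascending addresses are D9 A9 EA F6 84 BD AC 13.
Read back as little-endian, the first byte is least significant, giving 0x13ACBD84F6EAA9D9.

0x13ACBD84F6EAA9D9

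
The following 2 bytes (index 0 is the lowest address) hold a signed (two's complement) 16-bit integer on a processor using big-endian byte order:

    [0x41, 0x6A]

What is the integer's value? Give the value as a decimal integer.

Big-endian stores the most-significant byte at the lowest address.
The bytes are already most-significant first: 0x416A.
0x416A = 16746.

16746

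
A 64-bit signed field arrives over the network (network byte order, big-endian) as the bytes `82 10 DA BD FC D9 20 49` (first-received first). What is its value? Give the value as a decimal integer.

-9074512739625787319

Big-endian: lowest address holds the most-significant byte.
The bytes are already most-significant first: 0x8210DABDFCD92049.
Top bit is set, so as a signed 64-bit value this is 0x8210DABDFCD92049 − 2^64 = -9074512739625787319.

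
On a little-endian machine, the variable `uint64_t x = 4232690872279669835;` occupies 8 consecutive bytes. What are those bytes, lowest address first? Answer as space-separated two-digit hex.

4B 9C 44 2E EC 89 BD 3A

4232690872279669835 in hexadecimal, padded to 64 bits, is 0x3ABD89EC2E449C4B.
Split into bytes (most-significant first): 3A BD 89 EC 2E 44 9C 4B.
In little-endian order the low byte comes first in memory.
So at ascending addresses the bytes are 4B 9C 44 2E EC 89 BD 3A.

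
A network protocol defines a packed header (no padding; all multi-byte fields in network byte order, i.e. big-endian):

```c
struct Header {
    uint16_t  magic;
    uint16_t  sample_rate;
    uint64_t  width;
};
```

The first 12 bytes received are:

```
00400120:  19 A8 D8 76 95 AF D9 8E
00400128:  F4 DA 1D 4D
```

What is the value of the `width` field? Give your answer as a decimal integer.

10786078840592145741

`width` follows `magic` (2 B), `sample_rate` (2 B), so it starts at offset 2 + 2 = 4 and occupies 8 bytes.
Bytes at offsets 4..11: 95 AF D9 8E F4 DA 1D 4D.
Big-endian: lowest address holds the most-significant byte.
The bytes are already most-significant first: 0x95AFD98EF4DA1D4D.
0x95AFD98EF4DA1D4D = 10786078840592145741.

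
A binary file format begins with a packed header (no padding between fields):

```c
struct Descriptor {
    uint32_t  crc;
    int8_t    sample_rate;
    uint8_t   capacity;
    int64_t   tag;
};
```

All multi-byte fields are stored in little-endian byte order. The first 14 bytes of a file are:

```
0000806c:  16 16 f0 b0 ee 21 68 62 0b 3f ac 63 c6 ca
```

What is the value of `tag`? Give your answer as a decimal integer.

-3835268441216163224

`tag` follows `crc` (4 B), `sample_rate` (1 B), `capacity` (1 B), so it starts at offset 4 + 1 + 1 = 6 and occupies 8 bytes.
Bytes at offsets 6..13: 68 62 0B 3F AC 63 C6 CA.
In little-endian order the low byte comes first in memory.
Reassemble most-significant byte first: CA C6 63 AC 3F 0B 62 68 → 0xCAC663AC3F0B6268.
Top bit is set, so as a signed 64-bit value this is 0xCAC663AC3F0B6268 − 2^64 = -3835268441216163224.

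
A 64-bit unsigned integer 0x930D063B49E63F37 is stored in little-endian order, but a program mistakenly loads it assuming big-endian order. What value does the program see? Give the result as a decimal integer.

Stored little-endian, the bytes at ascending addresses are 37 3F E6 49 3B 06 0D 93.
Read back as big-endian, the last byte is least significant, giving 0x373FE6493B060D93.
0x373FE6493B060D93 = 3981153797816061331.

3981153797816061331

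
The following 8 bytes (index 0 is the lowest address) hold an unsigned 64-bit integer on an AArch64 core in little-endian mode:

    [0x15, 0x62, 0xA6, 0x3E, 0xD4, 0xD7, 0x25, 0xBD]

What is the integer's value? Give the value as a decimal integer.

13629537153890804245

In little-endian order the low byte comes first in memory.
Reassemble most-significant byte first: BD 25 D7 D4 3E A6 62 15 → 0xBD25D7D43EA66215.
0xBD25D7D43EA66215 = 13629537153890804245.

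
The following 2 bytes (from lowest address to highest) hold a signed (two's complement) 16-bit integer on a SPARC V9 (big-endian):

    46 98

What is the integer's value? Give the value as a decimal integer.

Big-endian: lowest address holds the most-significant byte.
The bytes are already most-significant first: 0x4698.
0x4698 = 18072.

18072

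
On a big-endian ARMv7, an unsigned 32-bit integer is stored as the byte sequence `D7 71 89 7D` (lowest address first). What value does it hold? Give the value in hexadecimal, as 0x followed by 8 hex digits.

0xD771897D

Big-endian: lowest address holds the most-significant byte.
The bytes are already most-significant first: 0xD771897D.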